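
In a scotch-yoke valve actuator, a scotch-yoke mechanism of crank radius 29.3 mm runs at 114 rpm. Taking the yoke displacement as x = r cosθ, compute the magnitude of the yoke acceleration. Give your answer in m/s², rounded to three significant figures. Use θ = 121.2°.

ω = 11.94 rad/s (from 114 rpm).
x = r cosθ ⇒ ẍ = −rω² cosθ (ω constant).
|a| = rω²|cosθ| = 0.0293·(11.94)²·|cos 121.2°| = 2.1632 m/s².

2.16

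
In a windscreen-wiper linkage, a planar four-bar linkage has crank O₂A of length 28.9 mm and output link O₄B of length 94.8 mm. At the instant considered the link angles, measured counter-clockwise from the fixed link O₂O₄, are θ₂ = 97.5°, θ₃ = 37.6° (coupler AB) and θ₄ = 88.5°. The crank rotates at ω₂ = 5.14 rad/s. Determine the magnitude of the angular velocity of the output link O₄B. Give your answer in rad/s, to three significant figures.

ω₂ = 5.14 rad/s
Differentiating the loop-closure r₂e^{iθ₂}+r₃e^{iθ₃}=r₁+r₄e^{iθ₄} gives r₂ω₂e^{iθ₂}+r₃ω₃e^{iθ₃}=r₄ω₄e^{iθ₄}.
Eliminating the other unknown: ω₄ = r₂ω₂ sin(θ₂−θ₃) / [r₄ sin(θ₄−θ₃)].
Numerator sine = +0.86515; denominator sine = +0.77605.
Result = 0.0289·5.14·(+0.86515) / (0.0948·(+0.77605)) = +1.7469 rad/s; magnitude 1.7469 rad/s.

1.75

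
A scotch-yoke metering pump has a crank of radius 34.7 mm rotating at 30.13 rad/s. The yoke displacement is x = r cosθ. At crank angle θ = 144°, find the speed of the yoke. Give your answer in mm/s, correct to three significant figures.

615

ω = 30.13 rad/s
x = r cosθ ⇒ ẋ = −rω sinθ.
|v| = rω|sinθ| = 0.0347·30.13·|sin 144°| = 0.61454 m/s = 614.54 mm/s.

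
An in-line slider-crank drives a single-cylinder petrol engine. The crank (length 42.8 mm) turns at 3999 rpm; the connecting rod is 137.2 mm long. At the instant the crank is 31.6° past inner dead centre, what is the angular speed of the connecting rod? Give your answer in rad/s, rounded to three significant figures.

ω = 418.8 rad/s (converted from 3999 rpm).
The rod makes angle φ with the slider axis where L sinφ = r sinθ; differentiating, L cosφ·φ̇ = r ω cosθ.
L cosφ = √(L² − r² sin²θ) = 0.13535 m.
|ω_rod| = r ω |cosθ| / √(L² − r² sin²θ) = 0.0428·418.8·0.85173/0.13535 = 112.78 rad/s.

113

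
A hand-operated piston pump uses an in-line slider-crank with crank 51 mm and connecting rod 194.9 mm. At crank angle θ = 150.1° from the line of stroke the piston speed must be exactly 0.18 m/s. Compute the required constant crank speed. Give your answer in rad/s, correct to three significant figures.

9.18

For an in-line slider-crank, |v_piston| = rω|sinθ|·[1 + r cosθ/√(L² − r² sin²θ)].
With r = 0.051 m, L = 0.1949 m, θ = 150.1°: the bracketed kinematic factor |dx/dθ| = 0.019606 m.
ω = v/|dx/dθ| = 0.18/0.019606 = 9.1808 rad/s.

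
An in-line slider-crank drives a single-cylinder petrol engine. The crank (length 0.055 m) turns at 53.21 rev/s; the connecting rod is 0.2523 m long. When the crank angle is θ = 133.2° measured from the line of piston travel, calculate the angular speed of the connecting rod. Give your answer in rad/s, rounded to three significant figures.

ω = 334.3 rad/s (converted from 53.21 rev/s).
The rod makes angle φ with the slider axis where L sinφ = r sinθ; differentiating, L cosφ·φ̇ = r ω cosθ.
L cosφ = √(L² − r² sin²θ) = 0.24909 m.
|ω_rod| = r ω |cosθ| / √(L² − r² sin²θ) = 0.055·334.3·0.68455/0.24909 = 50.533 rad/s.

50.5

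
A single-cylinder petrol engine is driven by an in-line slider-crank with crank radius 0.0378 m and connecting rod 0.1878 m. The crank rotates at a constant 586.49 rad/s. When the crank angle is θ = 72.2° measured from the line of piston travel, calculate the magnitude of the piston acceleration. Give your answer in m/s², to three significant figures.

ω = 586.5 rad/s
x(θ) = r cosθ + √(L² − r² sin²θ); with ω constant, a = ω²·d²x/dθ².
d²x/dθ² = −r cosθ − r²(cos2θ)/√u − r⁴ sin²2θ/(4u^{3/2}),  u = L² − r² sin²θ = 0.0339735 m².
Substituting r = 0.0378 m, L = 0.1878 m, θ = 72.2°: d²x/dθ² = -0.0052798 m.
a = ω²·d²x/dθ² = (586.5)²·(-0.0052798) = -1816.1 m/s²;  |a| = 1816.1 m/s².

1820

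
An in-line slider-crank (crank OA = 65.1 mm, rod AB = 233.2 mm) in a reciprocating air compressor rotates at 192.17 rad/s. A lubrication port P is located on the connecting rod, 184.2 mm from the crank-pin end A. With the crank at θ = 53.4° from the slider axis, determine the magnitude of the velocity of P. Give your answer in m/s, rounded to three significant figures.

11.5

ω = 192.2 rad/s.  Crank-pin speed |V_A| = rω = 12.51 m/s, perpendicular to OA.
Rod angle: sinφ = −(r/L) sinθ ⇒ φ = -12.951°; ω_rod = −rω cosθ/√(L²−r²sin²θ) = -32.82 rad/s.
V_P = V_A + ω_rod × AP, with AP = 0.1842 m along the rod.
Components: V_Px = −rω sinθ − a·ω_rod·sinφ = -11.398 m/s;  V_Py = rω cosθ + a·ω_rod·cosφ = +1.5673 m/s.
|V_P| = √(V_Px² + V_Py²) = 11.506 m/s.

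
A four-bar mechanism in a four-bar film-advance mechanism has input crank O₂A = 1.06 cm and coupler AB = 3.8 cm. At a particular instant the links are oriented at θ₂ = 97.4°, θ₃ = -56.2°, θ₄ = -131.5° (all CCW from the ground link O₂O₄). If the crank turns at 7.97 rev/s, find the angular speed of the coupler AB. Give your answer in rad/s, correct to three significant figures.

10.9

ω₂ = 50.08 rad/s (from 7.97 rev/s).
Differentiating the loop-closure r₂e^{iθ₂}+r₃e^{iθ₃}=r₁+r₄e^{iθ₄} gives r₂ω₂e^{iθ₂}+r₃ω₃e^{iθ₃}=r₄ω₄e^{iθ₄}.
Eliminating the other unknown: ω₃ = r₂ω₂ sin(θ₄−θ₂) / [r₃ sin(θ₃−θ₄)].
Numerator sine = +0.75356; denominator sine = +0.96727.
Result = 0.0106·50.08·(+0.75356) / (0.038·(+0.96727)) = +10.883 rad/s; magnitude 10.883 rad/s.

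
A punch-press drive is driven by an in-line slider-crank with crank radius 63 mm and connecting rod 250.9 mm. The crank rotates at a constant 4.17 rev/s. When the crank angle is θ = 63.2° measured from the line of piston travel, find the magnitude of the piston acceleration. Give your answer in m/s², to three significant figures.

ω = 2π·4.17 = 26.2 rad/s
x(θ) = r cosθ + √(L² − r² sin²θ); with ω constant, a = ω²·d²x/dθ².
d²x/dθ² = −r cosθ − r²(cos2θ)/√u − r⁴ sin²2θ/(4u^{3/2}),  u = L² − r² sin²θ = 0.0597887 m².
Substituting r = 0.063 m, L = 0.2509 m, θ = 63.2°: d²x/dθ² = -0.018947 m.
a = ω²·d²x/dθ² = (26.2)²·(-0.018947) = -13.007 m/s²;  |a| = 13.007 m/s².

13.0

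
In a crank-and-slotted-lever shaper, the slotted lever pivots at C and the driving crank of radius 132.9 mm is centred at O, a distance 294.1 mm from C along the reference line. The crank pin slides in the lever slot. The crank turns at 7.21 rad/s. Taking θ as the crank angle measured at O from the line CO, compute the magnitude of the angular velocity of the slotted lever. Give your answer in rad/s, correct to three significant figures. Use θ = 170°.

ω = 7.21 rad/s
Crank pin A relative to C: A = (d + r cosθ, r sinθ); lever angle φ = atan2(r sinθ, d + r cosθ).
Differentiating tanφ: φ̇ = rω(d cosθ + r)/(d² + r² + 2dr cosθ).
d² + r² + 2dr cosθ = |CA|² = 0.027173 m²;  d cosθ + r = -0.15673 m.
|ω_lever| = |0.1329·7.21·-0.15673| / 0.027173 = 5.5269 rad/s.

5.53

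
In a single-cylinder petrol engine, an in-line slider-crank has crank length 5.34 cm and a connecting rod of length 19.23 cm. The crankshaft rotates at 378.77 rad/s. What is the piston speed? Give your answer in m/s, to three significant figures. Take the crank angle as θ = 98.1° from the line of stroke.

19.2

ω = 378.8 rad/s
For an in-line slider-crank, x = r cosθ + √(L² − r² sin²θ), so v = −rω sinθ·[1 + r cosθ/√(L² − r² sin²θ)].
With r = 0.0534 m, L = 0.1923 m, θ = 98.1°: √(L² − r² sin²θ) = 0.18489 m.
v = −0.0534·378.8·0.99002·[1 + 0.0534·-0.14090/0.18489] = -19.21 m/s.
|v| = 19.21 m/s.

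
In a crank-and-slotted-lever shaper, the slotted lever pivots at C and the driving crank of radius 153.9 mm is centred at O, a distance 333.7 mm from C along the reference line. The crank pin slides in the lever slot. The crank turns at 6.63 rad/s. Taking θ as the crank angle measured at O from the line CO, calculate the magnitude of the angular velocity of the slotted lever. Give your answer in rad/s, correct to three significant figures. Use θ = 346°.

2.08

ω = 6.63 rad/s
Crank pin A relative to C: A = (d + r cosθ, r sinθ); lever angle φ = atan2(r sinθ, d + r cosθ).
Differentiating tanφ: φ̇ = rω(d cosθ + r)/(d² + r² + 2dr cosθ).
d² + r² + 2dr cosθ = |CA|² = 0.234703 m²;  d cosθ + r = +0.47769 m.
|ω_lever| = |0.1539·6.63·+0.47769| / 0.234703 = 2.0767 rad/s.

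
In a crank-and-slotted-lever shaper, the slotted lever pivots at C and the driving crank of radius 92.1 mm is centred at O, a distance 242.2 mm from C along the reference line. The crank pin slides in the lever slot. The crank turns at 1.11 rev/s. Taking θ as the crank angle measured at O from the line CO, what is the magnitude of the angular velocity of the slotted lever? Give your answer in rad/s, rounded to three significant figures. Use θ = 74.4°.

ω = 6.974 rad/s (from 1.11 rev/s).
Crank pin A relative to C: A = (d + r cosθ, r sinθ); lever angle φ = atan2(r sinθ, d + r cosθ).
Differentiating tanφ: φ̇ = rω(d cosθ + r)/(d² + r² + 2dr cosθ).
d² + r² + 2dr cosθ = |CA|² = 0.0791406 m²;  d cosθ + r = +0.15723 m.
|ω_lever| = |0.0921·6.974·+0.15723| / 0.0791406 = 1.2762 rad/s.

1.28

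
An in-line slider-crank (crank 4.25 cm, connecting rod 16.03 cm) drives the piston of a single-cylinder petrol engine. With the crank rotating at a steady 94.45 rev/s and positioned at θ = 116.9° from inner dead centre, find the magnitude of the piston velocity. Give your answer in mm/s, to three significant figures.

ω = 2π·94.5 = 593.4 rad/s
For an in-line slider-crank, x = r cosθ + √(L² − r² sin²θ), so v = −rω sinθ·[1 + r cosθ/√(L² − r² sin²θ)].
With r = 0.0425 m, L = 0.1603 m, θ = 116.9°: √(L² − r² sin²θ) = 0.15575 m.
v = −0.0425·593.4·0.89180·[1 + 0.0425·-0.45243/0.15575] = -19.716 m/s.
|v| = 19.716 m/s = 19716 mm/s.

19700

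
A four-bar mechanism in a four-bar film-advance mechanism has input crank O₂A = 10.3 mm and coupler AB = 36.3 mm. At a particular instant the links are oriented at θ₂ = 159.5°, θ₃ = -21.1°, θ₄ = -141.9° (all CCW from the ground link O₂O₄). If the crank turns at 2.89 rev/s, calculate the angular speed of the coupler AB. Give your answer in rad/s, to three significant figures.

ω₂ = 18.16 rad/s (from 2.89 rev/s).
Differentiating the loop-closure r₂e^{iθ₂}+r₃e^{iθ₃}=r₁+r₄e^{iθ₄} gives r₂ω₂e^{iθ₂}+r₃ω₃e^{iθ₃}=r₄ω₄e^{iθ₄}.
Eliminating the other unknown: ω₃ = r₂ω₂ sin(θ₄−θ₂) / [r₃ sin(θ₃−θ₄)].
Numerator sine = +0.85355; denominator sine = +0.85896.
Result = 0.0103·18.16·(+0.85355) / (0.0363·(+0.85896)) = +5.1199 rad/s; magnitude 5.1199 rad/s.

5.12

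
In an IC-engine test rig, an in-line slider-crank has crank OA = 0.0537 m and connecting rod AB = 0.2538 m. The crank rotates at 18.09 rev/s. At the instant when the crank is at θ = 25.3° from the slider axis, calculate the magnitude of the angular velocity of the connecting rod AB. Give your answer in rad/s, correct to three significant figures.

21.8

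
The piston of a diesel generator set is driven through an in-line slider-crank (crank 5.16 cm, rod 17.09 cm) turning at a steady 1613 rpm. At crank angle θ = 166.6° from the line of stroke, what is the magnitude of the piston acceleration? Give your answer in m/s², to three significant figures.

1030

ω = 2π·1613/60 = 168.9 rad/s
x(θ) = r cosθ + √(L² − r² sin²θ); with ω constant, a = ω²·d²x/dθ².
d²x/dθ² = −r cosθ − r²(cos2θ)/√u − r⁴ sin²2θ/(4u^{3/2}),  u = L² − r² sin²θ = 0.0290638 m².
Substituting r = 0.0516 m, L = 0.1709 m, θ = 166.6°: d²x/dθ² = +0.036182 m.
a = ω²·d²x/dθ² = (168.9)²·(+0.036182) = +1032.3 m/s²;  |a| = 1032.3 m/s².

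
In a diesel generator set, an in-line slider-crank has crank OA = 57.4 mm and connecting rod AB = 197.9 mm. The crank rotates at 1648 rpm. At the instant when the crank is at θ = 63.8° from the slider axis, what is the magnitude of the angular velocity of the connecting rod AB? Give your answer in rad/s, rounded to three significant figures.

22.9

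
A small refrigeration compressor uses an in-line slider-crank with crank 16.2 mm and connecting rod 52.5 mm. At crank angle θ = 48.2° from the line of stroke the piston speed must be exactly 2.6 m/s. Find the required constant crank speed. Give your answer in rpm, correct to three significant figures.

For an in-line slider-crank, |v_piston| = rω|sinθ|·[1 + r cosθ/√(L² − r² sin²θ)].
With r = 0.0162 m, L = 0.0525 m, θ = 48.2°: the bracketed kinematic factor |dx/dθ| = 0.014629 m.
ω = v/|dx/dθ| = 2.6/0.014629 = 177.73 rad/s.
N = 60ω/(2π) = 1697.2 rpm.

1700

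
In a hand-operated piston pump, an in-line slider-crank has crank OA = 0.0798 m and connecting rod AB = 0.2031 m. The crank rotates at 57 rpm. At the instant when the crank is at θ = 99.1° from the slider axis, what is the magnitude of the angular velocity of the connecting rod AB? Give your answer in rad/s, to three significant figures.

ω = 5.969 rad/s (converted from 57 rpm).
The rod makes angle φ with the slider axis where L sinφ = r sinθ; differentiating, L cosφ·φ̇ = r ω cosθ.
L cosφ = √(L² − r² sin²θ) = 0.18719 m.
|ω_rod| = r ω |cosθ| / √(L² − r² sin²θ) = 0.0798·5.969·0.15816/0.18719 = 0.40245 rad/s.

0.402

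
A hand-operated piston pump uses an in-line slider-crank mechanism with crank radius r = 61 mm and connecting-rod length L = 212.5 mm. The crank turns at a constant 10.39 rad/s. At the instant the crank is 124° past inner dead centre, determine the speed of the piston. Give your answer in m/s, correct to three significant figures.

0.439

ω = 10.39 rad/s
For an in-line slider-crank, x = r cosθ + √(L² − r² sin²θ), so v = −rω sinθ·[1 + r cosθ/√(L² − r² sin²θ)].
With r = 0.061 m, L = 0.2125 m, θ = 124°: √(L² − r² sin²θ) = 0.20639 m.
v = −0.061·10.39·0.82904·[1 + 0.061·-0.55919/0.20639] = -0.4386 m/s.
|v| = 0.4386 m/s.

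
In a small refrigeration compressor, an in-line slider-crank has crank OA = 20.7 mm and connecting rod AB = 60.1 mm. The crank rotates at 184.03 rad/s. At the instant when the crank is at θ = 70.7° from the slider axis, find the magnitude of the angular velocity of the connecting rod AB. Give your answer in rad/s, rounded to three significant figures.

22.2

ω = 184 rad/s
The rod makes angle φ with the slider axis where L sinφ = r sinθ; differentiating, L cosφ·φ̇ = r ω cosθ.
L cosφ = √(L² − r² sin²θ) = 0.056836 m.
|ω_rod| = r ω |cosθ| / √(L² − r² sin²θ) = 0.0207·184·0.33051/0.056836 = 22.153 rad/s.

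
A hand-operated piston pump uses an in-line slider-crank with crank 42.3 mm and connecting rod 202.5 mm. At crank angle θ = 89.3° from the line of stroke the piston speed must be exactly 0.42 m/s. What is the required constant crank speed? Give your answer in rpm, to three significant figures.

94.6

For an in-line slider-crank, |v_piston| = rω|sinθ|·[1 + r cosθ/√(L² − r² sin²θ)].
With r = 0.0423 m, L = 0.2025 m, θ = 89.3°: the bracketed kinematic factor |dx/dθ| = 0.042407 m.
ω = v/|dx/dθ| = 0.42/0.042407 = 9.904 rad/s.
N = 60ω/(2π) = 94.576 rpm.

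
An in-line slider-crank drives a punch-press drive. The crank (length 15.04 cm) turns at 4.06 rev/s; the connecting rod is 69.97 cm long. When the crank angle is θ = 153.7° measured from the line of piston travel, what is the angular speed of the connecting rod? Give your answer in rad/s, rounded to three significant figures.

ω = 25.51 rad/s (converted from 4.06 rev/s).
The rod makes angle φ with the slider axis where L sinφ = r sinθ; differentiating, L cosφ·φ̇ = r ω cosθ.
L cosφ = √(L² − r² sin²θ) = 0.69652 m.
|ω_rod| = r ω |cosθ| / √(L² − r² sin²θ) = 0.1504·25.51·0.89649/0.69652 = 4.9381 rad/s.

4.94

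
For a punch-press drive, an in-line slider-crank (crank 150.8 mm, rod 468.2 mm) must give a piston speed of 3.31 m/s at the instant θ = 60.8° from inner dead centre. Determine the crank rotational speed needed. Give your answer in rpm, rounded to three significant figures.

206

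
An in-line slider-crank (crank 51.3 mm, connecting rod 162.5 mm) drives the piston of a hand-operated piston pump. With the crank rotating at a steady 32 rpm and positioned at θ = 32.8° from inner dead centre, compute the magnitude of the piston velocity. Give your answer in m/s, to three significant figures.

0.118

ω = 2π·32/60 = 3.351 rad/s
For an in-line slider-crank, x = r cosθ + √(L² − r² sin²θ), so v = −rω sinθ·[1 + r cosθ/√(L² − r² sin²θ)].
With r = 0.0513 m, L = 0.1625 m, θ = 32.8°: √(L² − r² sin²θ) = 0.16011 m.
v = −0.0513·3.351·0.54171·[1 + 0.0513·0.84057/0.16011] = -0.1182 m/s.
|v| = 0.1182 m/s.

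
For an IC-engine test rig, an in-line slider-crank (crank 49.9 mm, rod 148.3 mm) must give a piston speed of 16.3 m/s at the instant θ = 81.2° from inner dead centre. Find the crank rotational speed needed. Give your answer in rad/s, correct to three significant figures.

313

For an in-line slider-crank, |v_piston| = rω|sinθ|·[1 + r cosθ/√(L² − r² sin²θ)].
With r = 0.0499 m, L = 0.1483 m, θ = 81.2°: the bracketed kinematic factor |dx/dθ| = 0.052004 m.
ω = v/|dx/dθ| = 16.3/0.052004 = 313.44 rad/s.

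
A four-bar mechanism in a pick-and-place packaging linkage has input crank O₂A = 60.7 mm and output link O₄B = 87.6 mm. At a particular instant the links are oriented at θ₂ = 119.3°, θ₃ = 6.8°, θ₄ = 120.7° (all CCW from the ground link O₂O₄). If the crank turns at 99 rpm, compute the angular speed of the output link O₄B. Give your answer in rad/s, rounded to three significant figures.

7.26

ω₂ = 10.37 rad/s (from 99 rpm).
Differentiating the loop-closure r₂e^{iθ₂}+r₃e^{iθ₃}=r₁+r₄e^{iθ₄} gives r₂ω₂e^{iθ₂}+r₃ω₃e^{iθ₃}=r₄ω₄e^{iθ₄}.
Eliminating the other unknown: ω₄ = r₂ω₂ sin(θ₂−θ₃) / [r₄ sin(θ₄−θ₃)].
Numerator sine = +0.92388; denominator sine = +0.91425.
Result = 0.0607·10.37·(+0.92388) / (0.0876·(+0.91425)) = +7.2593 rad/s; magnitude 7.2593 rad/s.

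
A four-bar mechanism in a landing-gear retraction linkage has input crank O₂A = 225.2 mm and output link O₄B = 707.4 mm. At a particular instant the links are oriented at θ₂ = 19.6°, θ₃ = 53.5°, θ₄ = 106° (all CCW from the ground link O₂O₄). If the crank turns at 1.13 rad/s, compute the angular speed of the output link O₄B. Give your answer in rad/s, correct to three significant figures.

0.253

ω₂ = 1.13 rad/s
Differentiating the loop-closure r₂e^{iθ₂}+r₃e^{iθ₃}=r₁+r₄e^{iθ₄} gives r₂ω₂e^{iθ₂}+r₃ω₃e^{iθ₃}=r₄ω₄e^{iθ₄}.
Eliminating the other unknown: ω₄ = r₂ω₂ sin(θ₂−θ₃) / [r₄ sin(θ₄−θ₃)].
Numerator sine = -0.55775; denominator sine = +0.79335.
Result = 0.2252·1.13·(-0.55775) / (0.7074·(+0.79335)) = -0.2529 rad/s; magnitude 0.2529 rad/s.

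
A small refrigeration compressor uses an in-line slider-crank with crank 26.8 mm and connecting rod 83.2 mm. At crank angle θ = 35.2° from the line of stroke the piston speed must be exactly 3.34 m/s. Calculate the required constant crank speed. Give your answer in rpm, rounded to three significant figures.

For an in-line slider-crank, |v_piston| = rω|sinθ|·[1 + r cosθ/√(L² − r² sin²θ)].
With r = 0.0268 m, L = 0.0832 m, θ = 35.2°: the bracketed kinematic factor |dx/dθ| = 0.019587 m.
ω = v/|dx/dθ| = 3.34/0.019587 = 170.52 rad/s.
N = 60ω/(2π) = 1628.4 rpm.

1630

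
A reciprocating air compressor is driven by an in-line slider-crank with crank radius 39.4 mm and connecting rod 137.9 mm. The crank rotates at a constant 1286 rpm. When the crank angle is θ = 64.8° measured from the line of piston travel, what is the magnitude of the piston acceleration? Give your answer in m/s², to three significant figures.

172

ω = 2π·1286/60 = 134.7 rad/s
x(θ) = r cosθ + √(L² − r² sin²θ); with ω constant, a = ω²·d²x/dθ².
d²x/dθ² = −r cosθ − r²(cos2θ)/√u − r⁴ sin²2θ/(4u^{3/2}),  u = L² − r² sin²θ = 0.0177455 m².
Substituting r = 0.0394 m, L = 0.1379 m, θ = 64.8°: d²x/dθ² = -0.0094989 m.
a = ω²·d²x/dθ² = (134.7)²·(-0.0094989) = -172.27 m/s²;  |a| = 172.27 m/s².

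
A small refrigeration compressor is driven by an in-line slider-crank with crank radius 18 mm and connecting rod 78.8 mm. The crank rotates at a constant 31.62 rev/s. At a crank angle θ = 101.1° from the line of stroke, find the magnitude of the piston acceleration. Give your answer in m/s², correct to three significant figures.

ω = 2π·31.6 = 198.7 rad/s
x(θ) = r cosθ + √(L² − r² sin²θ); with ω constant, a = ω²·d²x/dθ².
d²x/dθ² = −r cosθ − r²(cos2θ)/√u − r⁴ sin²2θ/(4u^{3/2}),  u = L² − r² sin²θ = 0.00589745 m².
Substituting r = 0.018 m, L = 0.0788 m, θ = 101.1°: d²x/dθ² = +0.0073634 m.
a = ω²·d²x/dθ² = (198.7)²·(+0.0073634) = +290.64 m/s²;  |a| = 290.64 m/s².

291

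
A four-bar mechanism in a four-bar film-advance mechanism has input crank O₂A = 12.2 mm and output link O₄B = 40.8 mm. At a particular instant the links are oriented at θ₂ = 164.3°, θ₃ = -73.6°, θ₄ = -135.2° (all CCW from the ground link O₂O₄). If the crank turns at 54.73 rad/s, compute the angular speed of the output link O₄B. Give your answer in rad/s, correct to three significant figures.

ω₂ = 54.73 rad/s
Differentiating the loop-closure r₂e^{iθ₂}+r₃e^{iθ₃}=r₁+r₄e^{iθ₄} gives r₂ω₂e^{iθ₂}+r₃ω₃e^{iθ₃}=r₄ω₄e^{iθ₄}.
Eliminating the other unknown: ω₄ = r₂ω₂ sin(θ₂−θ₃) / [r₄ sin(θ₄−θ₃)].
Numerator sine = -0.84712; denominator sine = -0.87965.
Result = 0.0122·54.73·(-0.84712) / (0.0408·(-0.87965)) = +15.76 rad/s; magnitude 15.76 rad/s.

15.8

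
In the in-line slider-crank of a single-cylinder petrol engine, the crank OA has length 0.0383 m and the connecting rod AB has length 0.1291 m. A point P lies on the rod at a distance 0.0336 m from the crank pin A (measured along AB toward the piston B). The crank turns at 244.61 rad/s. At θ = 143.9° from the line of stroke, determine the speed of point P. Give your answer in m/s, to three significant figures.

7.62

ω = 244.6 rad/s.  Crank-pin speed |V_A| = rω = 9.3686 m/s, perpendicular to OA.
Rod angle: sinφ = −(r/L) sinθ ⇒ φ = -10.067°; ω_rod = −rω cosθ/√(L²−r²sin²θ) = +59.551 rad/s.
V_P = V_A + ω_rod × AP, with AP = 0.0336 m along the rod.
Components: V_Px = −rω sinθ − a·ω_rod·sinφ = -5.1702 m/s;  V_Py = rω cosθ + a·ω_rod·cosφ = -5.5996 m/s.
|V_P| = √(V_Px² + V_Py²) = 7.6214 m/s.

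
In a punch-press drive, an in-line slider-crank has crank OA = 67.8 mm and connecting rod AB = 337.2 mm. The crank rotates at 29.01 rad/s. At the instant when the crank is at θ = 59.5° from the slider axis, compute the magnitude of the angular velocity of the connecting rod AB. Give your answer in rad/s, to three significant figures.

ω = 29.01 rad/s
The rod makes angle φ with the slider axis where L sinφ = r sinθ; differentiating, L cosφ·φ̇ = r ω cosθ.
L cosφ = √(L² − r² sin²θ) = 0.3321 m.
|ω_rod| = r ω |cosθ| / √(L² − r² sin²θ) = 0.0678·29.01·0.50754/0.3321 = 3.0059 rad/s.

3.01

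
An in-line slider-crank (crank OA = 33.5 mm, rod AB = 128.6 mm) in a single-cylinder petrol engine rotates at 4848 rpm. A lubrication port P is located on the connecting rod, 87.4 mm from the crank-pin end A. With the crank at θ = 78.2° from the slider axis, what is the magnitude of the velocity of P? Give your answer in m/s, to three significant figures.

ω = 507.7 rad/s.  Crank-pin speed |V_A| = rω = 17.007 m/s, perpendicular to OA.
Rod angle: sinφ = −(r/L) sinθ ⇒ φ = -14.773°; ω_rod = −rω cosθ/√(L²−r²sin²θ) = -27.969 rad/s.
V_P = V_A + ω_rod × AP, with AP = 0.0874 m along the rod.
Components: V_Px = −rω sinθ − a·ω_rod·sinφ = -17.271 m/s;  V_Py = rω cosθ + a·ω_rod·cosφ = +1.1142 m/s.
|V_P| = √(V_Px² + V_Py²) = 17.307 m/s.

17.3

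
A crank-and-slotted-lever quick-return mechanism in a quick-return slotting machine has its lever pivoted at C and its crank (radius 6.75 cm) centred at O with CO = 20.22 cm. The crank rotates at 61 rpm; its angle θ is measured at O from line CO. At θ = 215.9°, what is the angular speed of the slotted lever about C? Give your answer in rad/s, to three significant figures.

1.78

ω = 6.388 rad/s (from 61 rpm).
Crank pin A relative to C: A = (d + r cosθ, r sinθ); lever angle φ = atan2(r sinθ, d + r cosθ).
Differentiating tanφ: φ̇ = rω(d cosθ + r)/(d² + r² + 2dr cosθ).
d² + r² + 2dr cosθ = |CA|² = 0.0233294 m²;  d cosθ + r = -0.09629 m.
|ω_lever| = |0.0675·6.388·-0.09629| / 0.0233294 = 1.7797 rad/s.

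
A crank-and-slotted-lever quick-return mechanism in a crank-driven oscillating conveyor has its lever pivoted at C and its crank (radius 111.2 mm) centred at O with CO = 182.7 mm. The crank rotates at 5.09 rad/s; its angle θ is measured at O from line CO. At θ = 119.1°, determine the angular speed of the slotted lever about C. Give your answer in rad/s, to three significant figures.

0.487

ω = 5.09 rad/s
Crank pin A relative to C: A = (d + r cosθ, r sinθ); lever angle φ = atan2(r sinθ, d + r cosθ).
Differentiating tanφ: φ̇ = rω(d cosθ + r)/(d² + r² + 2dr cosθ).
d² + r² + 2dr cosθ = |CA|² = 0.0259837 m²;  d cosθ + r = +0.022347 m.
|ω_lever| = |0.1112·5.09·+0.022347| / 0.0259837 = 0.48678 rad/s.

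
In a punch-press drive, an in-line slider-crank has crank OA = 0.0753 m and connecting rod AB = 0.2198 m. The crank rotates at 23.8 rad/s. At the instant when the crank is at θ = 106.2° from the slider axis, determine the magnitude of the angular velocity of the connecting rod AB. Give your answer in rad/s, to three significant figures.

ω = 23.8 rad/s
The rod makes angle φ with the slider axis where L sinφ = r sinθ; differentiating, L cosφ·φ̇ = r ω cosθ.
L cosφ = √(L² − r² sin²θ) = 0.20757 m.
|ω_rod| = r ω |cosθ| / √(L² − r² sin²θ) = 0.0753·23.8·0.27899/0.20757 = 2.4088 rad/s.

2.41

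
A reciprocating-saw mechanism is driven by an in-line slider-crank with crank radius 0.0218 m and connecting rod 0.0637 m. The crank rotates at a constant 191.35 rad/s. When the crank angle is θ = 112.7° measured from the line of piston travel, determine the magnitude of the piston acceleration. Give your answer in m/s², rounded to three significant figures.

505

ω = 191.3 rad/s
x(θ) = r cosθ + √(L² − r² sin²θ); with ω constant, a = ω²·d²x/dθ².
d²x/dθ² = −r cosθ − r²(cos2θ)/√u − r⁴ sin²2θ/(4u^{3/2}),  u = L² − r² sin²θ = 0.00365322 m².
Substituting r = 0.0218 m, L = 0.0637 m, θ = 112.7°: d²x/dθ² = +0.013804 m.
a = ω²·d²x/dθ² = (191.3)²·(+0.013804) = +505.43 m/s²;  |a| = 505.43 m/s².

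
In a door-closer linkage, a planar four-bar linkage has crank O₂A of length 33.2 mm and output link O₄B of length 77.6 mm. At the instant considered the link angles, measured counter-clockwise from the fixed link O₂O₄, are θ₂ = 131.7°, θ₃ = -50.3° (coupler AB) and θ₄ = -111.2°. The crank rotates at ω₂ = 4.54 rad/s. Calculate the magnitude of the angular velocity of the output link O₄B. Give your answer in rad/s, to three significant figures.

ω₂ = 4.54 rad/s
Differentiating the loop-closure r₂e^{iθ₂}+r₃e^{iθ₃}=r₁+r₄e^{iθ₄} gives r₂ω₂e^{iθ₂}+r₃ω₃e^{iθ₃}=r₄ω₄e^{iθ₄}.
Eliminating the other unknown: ω₄ = r₂ω₂ sin(θ₂−θ₃) / [r₄ sin(θ₄−θ₃)].
Numerator sine = -0.03490; denominator sine = -0.87377.
Result = 0.0332·4.54·(-0.03490) / (0.0776·(-0.87377)) = +0.077581 rad/s; magnitude 0.077581 rad/s.

0.0776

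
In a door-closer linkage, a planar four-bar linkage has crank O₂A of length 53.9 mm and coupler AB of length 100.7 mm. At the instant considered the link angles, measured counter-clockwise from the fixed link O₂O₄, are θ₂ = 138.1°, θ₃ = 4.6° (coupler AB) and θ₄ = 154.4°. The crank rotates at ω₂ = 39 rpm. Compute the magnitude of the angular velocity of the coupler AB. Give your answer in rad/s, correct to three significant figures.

1.22

ω₂ = 4.084 rad/s (from 39 rpm).
Differentiating the loop-closure r₂e^{iθ₂}+r₃e^{iθ₃}=r₁+r₄e^{iθ₄} gives r₂ω₂e^{iθ₂}+r₃ω₃e^{iθ₃}=r₄ω₄e^{iθ₄}.
Eliminating the other unknown: ω₃ = r₂ω₂ sin(θ₄−θ₂) / [r₃ sin(θ₃−θ₄)].
Numerator sine = +0.28067; denominator sine = -0.50302.
Result = 0.0539·4.084·(+0.28067) / (0.1007·(-0.50302)) = -1.2197 rad/s; magnitude 1.2197 rad/s.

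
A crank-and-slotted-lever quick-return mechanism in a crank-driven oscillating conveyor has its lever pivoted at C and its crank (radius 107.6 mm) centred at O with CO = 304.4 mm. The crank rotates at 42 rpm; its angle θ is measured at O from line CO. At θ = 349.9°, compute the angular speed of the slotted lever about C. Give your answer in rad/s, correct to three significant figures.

1.14

ω = 4.398 rad/s (from 42 rpm).
Crank pin A relative to C: A = (d + r cosθ, r sinθ); lever angle φ = atan2(r sinθ, d + r cosθ).
Differentiating tanφ: φ̇ = rω(d cosθ + r)/(d² + r² + 2dr cosθ).
d² + r² + 2dr cosθ = |CA|² = 0.168729 m²;  d cosθ + r = +0.40728 m.
|ω_lever| = |0.1076·4.398·+0.40728| / 0.168729 = 1.1423 rad/s.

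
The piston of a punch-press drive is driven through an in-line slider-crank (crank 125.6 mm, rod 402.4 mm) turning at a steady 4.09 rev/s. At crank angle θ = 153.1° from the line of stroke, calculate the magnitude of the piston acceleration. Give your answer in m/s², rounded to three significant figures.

58.1

ω = 2π·4.09 = 25.7 rad/s
x(θ) = r cosθ + √(L² − r² sin²θ); with ω constant, a = ω²·d²x/dθ².
d²x/dθ² = −r cosθ − r²(cos2θ)/√u − r⁴ sin²2θ/(4u^{3/2}),  u = L² − r² sin²θ = 0.158697 m².
Substituting r = 0.1256 m, L = 0.4024 m, θ = 153.1°: d²x/dθ² = +0.087981 m.
a = ω²·d²x/dθ² = (25.7)²·(+0.087981) = +58.103 m/s²;  |a| = 58.103 m/s².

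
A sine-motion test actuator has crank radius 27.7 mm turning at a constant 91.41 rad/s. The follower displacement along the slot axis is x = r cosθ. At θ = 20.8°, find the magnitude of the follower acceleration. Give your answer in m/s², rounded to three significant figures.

216

ω = 91.41 rad/s
x = r cosθ ⇒ ẍ = −rω² cosθ (ω constant).
|a| = rω²|cosθ| = 0.0277·(91.41)²·|cos 20.8°| = 216.37 m/s².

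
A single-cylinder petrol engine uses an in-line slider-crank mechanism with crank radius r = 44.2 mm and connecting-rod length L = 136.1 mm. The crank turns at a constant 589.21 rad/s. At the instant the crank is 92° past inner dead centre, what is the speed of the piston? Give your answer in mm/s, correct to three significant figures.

ω = 589.2 rad/s
For an in-line slider-crank, x = r cosθ + √(L² − r² sin²θ), so v = −rω sinθ·[1 + r cosθ/√(L² − r² sin²θ)].
With r = 0.0442 m, L = 0.1361 m, θ = 92°: √(L² − r² sin²θ) = 0.12873 m.
v = −0.0442·589.2·0.99939·[1 + 0.0442·-0.03490/0.12873] = -25.715 m/s.
|v| = 25.715 m/s = 25715 mm/s.

25700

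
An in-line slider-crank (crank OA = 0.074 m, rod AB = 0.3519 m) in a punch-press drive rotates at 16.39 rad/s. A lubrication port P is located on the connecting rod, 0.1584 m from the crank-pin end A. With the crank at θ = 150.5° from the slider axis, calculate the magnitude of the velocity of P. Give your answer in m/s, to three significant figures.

ω = 16.39 rad/s.  Crank-pin speed |V_A| = rω = 1.2129 m/s, perpendicular to OA.
Rod angle: sinφ = −(r/L) sinθ ⇒ φ = -5.944°; ω_rod = −rω cosθ/√(L²−r²sin²θ) = +3.016 rad/s.
V_P = V_A + ω_rod × AP, with AP = 0.1584 m along the rod.
Components: V_Px = −rω sinθ − a·ω_rod·sinφ = -0.54777 m/s;  V_Py = rω cosθ + a·ω_rod·cosφ = -0.58046 m/s.
|V_P| = √(V_Px² + V_Py²) = 0.79811 m/s.

0.798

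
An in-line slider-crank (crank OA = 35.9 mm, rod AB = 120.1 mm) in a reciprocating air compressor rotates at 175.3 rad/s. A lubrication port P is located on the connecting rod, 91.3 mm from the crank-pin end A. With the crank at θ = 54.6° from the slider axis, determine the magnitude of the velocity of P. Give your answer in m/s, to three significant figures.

5.89

ω = 175.3 rad/s.  Crank-pin speed |V_A| = rω = 6.2933 m/s, perpendicular to OA.
Rod angle: sinφ = −(r/L) sinθ ⇒ φ = -14.102°; ω_rod = −rω cosθ/√(L²−r²sin²θ) = -31.298 rad/s.
V_P = V_A + ω_rod × AP, with AP = 0.0913 m along the rod.
Components: V_Px = −rω sinθ − a·ω_rod·sinφ = -5.8261 m/s;  V_Py = rω cosθ + a·ω_rod·cosφ = +0.87421 m/s.
|V_P| = √(V_Px² + V_Py²) = 5.8913 m/s.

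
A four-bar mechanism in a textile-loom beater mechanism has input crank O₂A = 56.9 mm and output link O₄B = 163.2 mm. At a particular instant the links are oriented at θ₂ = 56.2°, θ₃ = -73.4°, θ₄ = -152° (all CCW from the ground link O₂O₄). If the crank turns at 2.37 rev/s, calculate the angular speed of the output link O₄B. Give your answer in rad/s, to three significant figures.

ω₂ = 14.89 rad/s (from 2.37 rev/s).
Differentiating the loop-closure r₂e^{iθ₂}+r₃e^{iθ₃}=r₁+r₄e^{iθ₄} gives r₂ω₂e^{iθ₂}+r₃ω₃e^{iθ₃}=r₄ω₄e^{iθ₄}.
Eliminating the other unknown: ω₄ = r₂ω₂ sin(θ₂−θ₃) / [r₄ sin(θ₄−θ₃)].
Numerator sine = +0.77051; denominator sine = -0.98027.
Result = 0.0569·14.89·(+0.77051) / (0.1632·(-0.98027)) = -4.0809 rad/s; magnitude 4.0809 rad/s.

4.08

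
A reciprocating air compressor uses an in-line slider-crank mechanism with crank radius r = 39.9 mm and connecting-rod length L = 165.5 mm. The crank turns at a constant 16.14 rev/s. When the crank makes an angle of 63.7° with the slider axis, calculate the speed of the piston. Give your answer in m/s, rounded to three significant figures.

ω = 2π·16.1 = 101.4 rad/s
For an in-line slider-crank, x = r cosθ + √(L² − r² sin²θ), so v = −rω sinθ·[1 + r cosθ/√(L² − r² sin²θ)].
With r = 0.0399 m, L = 0.1655 m, θ = 63.7°: √(L² − r² sin²θ) = 0.16159 m.
v = −0.0399·101.4·0.89649·[1 + 0.0399·0.44307/0.16159] = -4.0243 m/s.
|v| = 4.0243 m/s.

4.02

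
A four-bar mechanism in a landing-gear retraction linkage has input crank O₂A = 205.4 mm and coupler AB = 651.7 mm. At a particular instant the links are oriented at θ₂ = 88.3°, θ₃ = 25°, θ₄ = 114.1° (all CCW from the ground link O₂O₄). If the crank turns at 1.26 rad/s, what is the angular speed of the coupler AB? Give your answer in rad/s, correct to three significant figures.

ω₂ = 1.26 rad/s
Differentiating the loop-closure r₂e^{iθ₂}+r₃e^{iθ₃}=r₁+r₄e^{iθ₄} gives r₂ω₂e^{iθ₂}+r₃ω₃e^{iθ₃}=r₄ω₄e^{iθ₄}.
Eliminating the other unknown: ω₃ = r₂ω₂ sin(θ₄−θ₂) / [r₃ sin(θ₃−θ₄)].
Numerator sine = +0.43523; denominator sine = -0.99988.
Result = 0.2054·1.26·(+0.43523) / (0.6517·(-0.99988)) = -0.17286 rad/s; magnitude 0.17286 rad/s.

0.173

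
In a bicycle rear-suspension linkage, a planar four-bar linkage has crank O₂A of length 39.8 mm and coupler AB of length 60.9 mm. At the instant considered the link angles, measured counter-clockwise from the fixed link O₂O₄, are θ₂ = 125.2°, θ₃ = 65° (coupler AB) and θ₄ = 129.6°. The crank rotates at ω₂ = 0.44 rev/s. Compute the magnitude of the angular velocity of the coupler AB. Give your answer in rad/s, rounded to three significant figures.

ω₂ = 2.765 rad/s (from 0.44 rev/s).
Differentiating the loop-closure r₂e^{iθ₂}+r₃e^{iθ₃}=r₁+r₄e^{iθ₄} gives r₂ω₂e^{iθ₂}+r₃ω₃e^{iθ₃}=r₄ω₄e^{iθ₄}.
Eliminating the other unknown: ω₃ = r₂ω₂ sin(θ₄−θ₂) / [r₃ sin(θ₃−θ₄)].
Numerator sine = +0.07672; denominator sine = -0.90334.
Result = 0.0398·2.765·(+0.07672) / (0.0609·(-0.90334)) = -0.15344 rad/s; magnitude 0.15344 rad/s.

0.153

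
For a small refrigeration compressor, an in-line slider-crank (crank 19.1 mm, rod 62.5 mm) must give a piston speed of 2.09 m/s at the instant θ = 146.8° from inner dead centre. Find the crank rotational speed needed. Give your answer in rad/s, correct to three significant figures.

For an in-line slider-crank, |v_piston| = rω|sinθ|·[1 + r cosθ/√(L² − r² sin²θ)].
With r = 0.0191 m, L = 0.0625 m, θ = 146.8°: the bracketed kinematic factor |dx/dθ| = 0.0077458 m.
ω = v/|dx/dθ| = 2.09/0.0077458 = 269.82 rad/s.

270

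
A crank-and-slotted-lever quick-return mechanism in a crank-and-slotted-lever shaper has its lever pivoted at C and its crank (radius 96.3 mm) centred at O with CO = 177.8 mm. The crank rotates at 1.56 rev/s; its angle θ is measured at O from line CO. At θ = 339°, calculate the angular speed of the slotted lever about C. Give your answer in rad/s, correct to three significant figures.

ω = 9.802 rad/s (from 1.56 rev/s).
Crank pin A relative to C: A = (d + r cosθ, r sinθ); lever angle φ = atan2(r sinθ, d + r cosθ).
Differentiating tanφ: φ̇ = rω(d cosθ + r)/(d² + r² + 2dr cosθ).
d² + r² + 2dr cosθ = |CA|² = 0.0728563 m²;  d cosθ + r = +0.26229 m.
|ω_lever| = |0.0963·9.802·+0.26229| / 0.0728563 = 3.3982 rad/s.

3.40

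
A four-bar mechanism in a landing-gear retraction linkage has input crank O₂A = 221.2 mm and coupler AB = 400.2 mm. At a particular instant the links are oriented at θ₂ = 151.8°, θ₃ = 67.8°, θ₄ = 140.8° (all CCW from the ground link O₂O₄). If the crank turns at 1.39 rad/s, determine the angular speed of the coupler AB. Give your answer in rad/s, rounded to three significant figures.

0.153

ω₂ = 1.39 rad/s
Differentiating the loop-closure r₂e^{iθ₂}+r₃e^{iθ₃}=r₁+r₄e^{iθ₄} gives r₂ω₂e^{iθ₂}+r₃ω₃e^{iθ₃}=r₄ω₄e^{iθ₄}.
Eliminating the other unknown: ω₃ = r₂ω₂ sin(θ₄−θ₂) / [r₃ sin(θ₃−θ₄)].
Numerator sine = -0.19081; denominator sine = -0.95630.
Result = 0.2212·1.39·(-0.19081) / (0.4002·(-0.95630)) = +0.15329 rad/s; magnitude 0.15329 rad/s.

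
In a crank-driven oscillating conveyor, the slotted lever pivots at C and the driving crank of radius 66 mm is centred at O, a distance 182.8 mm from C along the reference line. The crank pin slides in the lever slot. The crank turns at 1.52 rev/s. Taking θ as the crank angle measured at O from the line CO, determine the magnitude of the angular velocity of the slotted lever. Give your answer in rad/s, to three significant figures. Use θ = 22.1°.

2.47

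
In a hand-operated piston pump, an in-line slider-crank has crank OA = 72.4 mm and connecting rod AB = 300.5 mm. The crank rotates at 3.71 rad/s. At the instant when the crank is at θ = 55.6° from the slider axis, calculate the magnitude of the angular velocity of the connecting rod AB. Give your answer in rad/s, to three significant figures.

ω = 3.71 rad/s
The rod makes angle φ with the slider axis where L sinφ = r sinθ; differentiating, L cosφ·φ̇ = r ω cosθ.
L cosφ = √(L² − r² sin²θ) = 0.2945 m.
|ω_rod| = r ω |cosθ| / √(L² − r² sin²θ) = 0.0724·3.71·0.56497/0.2945 = 0.51528 rad/s.

0.515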